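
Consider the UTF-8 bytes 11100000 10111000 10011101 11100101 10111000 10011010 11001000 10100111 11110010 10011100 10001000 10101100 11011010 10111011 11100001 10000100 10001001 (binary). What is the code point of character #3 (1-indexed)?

U+0227

Offset 0: leading byte 0xE0 = 11100000 → 3-byte char #1 = E0 B8 9D.
Offset 3: leading byte 0xE5 = 11100101 → 3-byte char #2 = E5 B8 9A.
Offset 6: leading byte 0xC8 = 11001000 → 2-byte char #3 = C8 A7.
Leading byte 0xC8 = 11001000 matches 110xxxxx → 2-byte sequence.
Byte 1: 0xC8 = 11001000, payload 01000 (5 bits).
Byte 2: 0xA7 = 10100111 (10xxxxxx ✓), payload 100111.
Concatenate: 01000100111 = 0x227 (11 bits → U+0227).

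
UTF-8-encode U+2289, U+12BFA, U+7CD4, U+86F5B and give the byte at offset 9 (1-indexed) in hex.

0xB3

1-indexed offset 9 is 0-indexed offset 8.
U+2289 → 3-byte form E2 8A 89 at offsets 0–2.
U+12BFA → 4-byte form F0 92 AF BA at offsets 3–6.
U+7CD4 → 3-byte form E7 B3 94 at offsets 7–9.
Offset 8 falls in char 3's range; it's byte 2 of E7 B3 94 = 0xB3.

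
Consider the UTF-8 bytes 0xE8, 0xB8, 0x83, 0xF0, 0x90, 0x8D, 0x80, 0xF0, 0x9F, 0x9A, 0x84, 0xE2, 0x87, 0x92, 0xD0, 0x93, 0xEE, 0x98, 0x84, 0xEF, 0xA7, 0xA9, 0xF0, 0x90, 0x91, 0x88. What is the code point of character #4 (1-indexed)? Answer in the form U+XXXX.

U+21D2

Offset 0: leading byte 0xE8 = 11101000 → 3-byte char #1 = E8 B8 83.
Offset 3: leading byte 0xF0 = 11110000 → 4-byte char #2 = F0 90 8D 80.
Offset 7: leading byte 0xF0 = 11110000 → 4-byte char #3 = F0 9F 9A 84.
Offset 11: leading byte 0xE2 = 11100010 → 3-byte char #4 = E2 87 92.
Leading byte 0xE2 = 11100010 matches 1110xxxx → 3-byte sequence.
Byte 1: 0xE2 = 11100010, payload 0010 (4 bits).
Byte 2: 0x87 = 10000111 (10xxxxxx ✓), payload 000111.
Byte 3: 0x92 = 10010010 (10xxxxxx ✓), payload 010010.
Concatenate: 0010000111010010 = 0x21D2 (16 bits → U+21D2).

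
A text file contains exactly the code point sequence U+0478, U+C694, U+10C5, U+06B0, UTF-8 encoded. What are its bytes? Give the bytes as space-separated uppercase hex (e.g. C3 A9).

D1 B8 EC 9A 94 E1 83 85 DA B0

U+0478: 2-byte form → D1 B8.
U+C694: 3-byte form → EC 9A 94.
U+10C5: 3-byte form → E1 83 85.
U+06B0: 2-byte form → DA B0.
Concatenated (10 bytes): D1 B8 EC 9A 94 E1 83 85 DA B0.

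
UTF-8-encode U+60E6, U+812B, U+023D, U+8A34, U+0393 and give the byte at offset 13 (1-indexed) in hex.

0x93

1-indexed offset 13 is 0-indexed offset 12.
U+60E6 → 3-byte form E6 83 A6 at offsets 0–2.
U+812B → 3-byte form E8 84 AB at offsets 3–5.
U+023D → 2-byte form C8 BD at offsets 6–7.
U+8A34 → 3-byte form E8 A8 B4 at offsets 8–10.
U+0393 → 2-byte form CE 93 at offsets 11–12.
Offset 12 falls in char 5's range; it's byte 2 of CE 93 = 0x93.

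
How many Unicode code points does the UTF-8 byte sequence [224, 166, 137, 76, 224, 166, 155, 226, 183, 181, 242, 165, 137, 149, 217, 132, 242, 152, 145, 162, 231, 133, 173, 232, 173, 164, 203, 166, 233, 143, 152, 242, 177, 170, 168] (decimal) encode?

12

Byte at offset 0: 0xE0 = 11100000 → 3-byte char (#1). Advance 3.
Byte at offset 3: 0x4C = 01001100 → 1-byte char (#2). Advance 1.
Byte at offset 4: 0xE0 = 11100000 → 3-byte char (#3). Advance 3.
Byte at offset 7: 0xE2 = 11100010 → 3-byte char (#4). Advance 3.
Byte at offset 10: 0xF2 = 11110010 → 4-byte char (#5). Advance 4.
Byte at offset 14: 0xD9 = 11011001 → 2-byte char (#6). Advance 2.
Byte at offset 16: 0xF2 = 11110010 → 4-byte char (#7). Advance 4.
Byte at offset 20: 0xE7 = 11100111 → 3-byte char (#8). Advance 3.
Byte at offset 23: 0xE8 = 11101000 → 3-byte char (#9). Advance 3.
Byte at offset 26: 0xCB = 11001011 → 2-byte char (#10). Advance 2.
Byte at offset 28: 0xE9 = 11101001 → 3-byte char (#11). Advance 3.
Byte at offset 31: 0xF2 = 11110010 → 4-byte char (#12). Advance 4.
Reached end at offset 35 after 12 code points.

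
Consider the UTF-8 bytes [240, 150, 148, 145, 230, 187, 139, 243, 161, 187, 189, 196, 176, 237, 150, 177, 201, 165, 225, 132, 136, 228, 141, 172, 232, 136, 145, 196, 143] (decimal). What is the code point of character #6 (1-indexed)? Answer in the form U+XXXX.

U+0265

Offset 0: leading byte 0xF0 = 11110000 → 4-byte char #1 = F0 96 94 91.
Offset 4: leading byte 0xE6 = 11100110 → 3-byte char #2 = E6 BB 8B.
Offset 7: leading byte 0xF3 = 11110011 → 4-byte char #3 = F3 A1 BB BD.
Offset 11: leading byte 0xC4 = 11000100 → 2-byte char #4 = C4 B0.
Offset 13: leading byte 0xED = 11101101 → 3-byte char #5 = ED 96 B1.
Offset 16: leading byte 0xC9 = 11001001 → 2-byte char #6 = C9 A5.
Leading byte 0xC9 = 11001001 matches 110xxxxx → 2-byte sequence.
Byte 1: 0xC9 = 11001001, payload 01001 (5 bits).
Byte 2: 0xA5 = 10100101 (10xxxxxx ✓), payload 100101.
Concatenate: 01001100101 = 0x265 (11 bits → U+0265).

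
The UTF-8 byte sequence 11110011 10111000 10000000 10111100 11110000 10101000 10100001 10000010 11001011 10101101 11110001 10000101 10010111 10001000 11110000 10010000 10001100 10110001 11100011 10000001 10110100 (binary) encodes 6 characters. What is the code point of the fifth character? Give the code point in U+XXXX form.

U+10331

Offset 0: leading byte 0xF3 = 11110011 → 4-byte char #1 = F3 B8 80 BC.
Offset 4: leading byte 0xF0 = 11110000 → 4-byte char #2 = F0 A8 A1 82.
Offset 8: leading byte 0xCB = 11001011 → 2-byte char #3 = CB AD.
Offset 10: leading byte 0xF1 = 11110001 → 4-byte char #4 = F1 85 97 88.
Offset 14: leading byte 0xF0 = 11110000 → 4-byte char #5 = F0 90 8C B1.
Leading byte 0xF0 = 11110000 matches 11110xxx → 4-byte sequence.
Byte 1: 0xF0 = 11110000, payload 000 (3 bits).
Byte 2: 0x90 = 10010000 (10xxxxxx ✓), payload 010000.
Byte 3: 0x8C = 10001100 (10xxxxxx ✓), payload 001100.
Byte 4: 0xB1 = 10110001 (10xxxxxx ✓), payload 110001.
Concatenate: 000010000001100110001 = 0x10331 (21 bits → U+10331).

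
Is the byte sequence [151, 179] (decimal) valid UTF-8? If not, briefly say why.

invalid (continuation byte with no leading byte)

Byte 0x97 = 10010111 has the form 10xxxxxx — a continuation byte — but there is no preceding leading byte.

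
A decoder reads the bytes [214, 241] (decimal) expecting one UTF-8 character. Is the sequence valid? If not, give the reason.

invalid (non-continuation byte where continuation expected)

Leading byte 0xD6 = 11010110 → 2-byte form.
Byte 2 is 0xF1 = 11110001, which is not 10xxxxxx — expected a continuation byte.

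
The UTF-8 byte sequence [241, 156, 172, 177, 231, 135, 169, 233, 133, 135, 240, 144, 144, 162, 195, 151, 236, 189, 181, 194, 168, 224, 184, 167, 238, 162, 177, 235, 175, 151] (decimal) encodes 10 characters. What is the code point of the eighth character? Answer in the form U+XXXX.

Offset 0: leading byte 0xF1 = 11110001 → 4-byte char #1 = F1 9C AC B1.
Offset 4: leading byte 0xE7 = 11100111 → 3-byte char #2 = E7 87 A9.
Offset 7: leading byte 0xE9 = 11101001 → 3-byte char #3 = E9 85 87.
Offset 10: leading byte 0xF0 = 11110000 → 4-byte char #4 = F0 90 90 A2.
Offset 14: leading byte 0xC3 = 11000011 → 2-byte char #5 = C3 97.
Offset 16: leading byte 0xEC = 11101100 → 3-byte char #6 = EC BD B5.
Offset 19: leading byte 0xC2 = 11000010 → 2-byte char #7 = C2 A8.
Offset 21: leading byte 0xE0 = 11100000 → 3-byte char #8 = E0 B8 A7.
Leading byte 0xE0 = 11100000 matches 1110xxxx → 3-byte sequence.
Byte 1: 0xE0 = 11100000, payload 0000 (4 bits).
Byte 2: 0xB8 = 10111000 (10xxxxxx ✓), payload 111000.
Byte 3: 0xA7 = 10100111 (10xxxxxx ✓), payload 100111.
Concatenate: 0000111000100111 = 0xE27 (16 bits → U+0E27).

U+0E27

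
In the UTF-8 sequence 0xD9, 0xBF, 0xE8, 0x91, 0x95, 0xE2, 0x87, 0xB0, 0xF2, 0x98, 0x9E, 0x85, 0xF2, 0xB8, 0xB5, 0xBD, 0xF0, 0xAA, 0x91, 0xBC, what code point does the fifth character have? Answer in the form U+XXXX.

Offset 0: leading byte 0xD9 = 11011001 → 2-byte char #1 = D9 BF.
Offset 2: leading byte 0xE8 = 11101000 → 3-byte char #2 = E8 91 95.
Offset 5: leading byte 0xE2 = 11100010 → 3-byte char #3 = E2 87 B0.
Offset 8: leading byte 0xF2 = 11110010 → 4-byte char #4 = F2 98 9E 85.
Offset 12: leading byte 0xF2 = 11110010 → 4-byte char #5 = F2 B8 B5 BD.
Leading byte 0xF2 = 11110010 matches 11110xxx → 4-byte sequence.
Byte 1: 0xF2 = 11110010, payload 010 (3 bits).
Byte 2: 0xB8 = 10111000 (10xxxxxx ✓), payload 111000.
Byte 3: 0xB5 = 10110101 (10xxxxxx ✓), payload 110101.
Byte 4: 0xBD = 10111101 (10xxxxxx ✓), payload 111101.
Concatenate: 010111000110101111101 = 0xB8D7D (21 bits → U+B8D7D).

U+B8D7D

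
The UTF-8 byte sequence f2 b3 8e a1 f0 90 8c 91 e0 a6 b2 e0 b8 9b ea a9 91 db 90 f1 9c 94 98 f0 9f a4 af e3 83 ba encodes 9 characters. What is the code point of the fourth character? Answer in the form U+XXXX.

Offset 0: leading byte 0xF2 = 11110010 → 4-byte char #1 = F2 B3 8E A1.
Offset 4: leading byte 0xF0 = 11110000 → 4-byte char #2 = F0 90 8C 91.
Offset 8: leading byte 0xE0 = 11100000 → 3-byte char #3 = E0 A6 B2.
Offset 11: leading byte 0xE0 = 11100000 → 3-byte char #4 = E0 B8 9B.
Leading byte 0xE0 = 11100000 matches 1110xxxx → 3-byte sequence.
Byte 1: 0xE0 = 11100000, payload 0000 (4 bits).
Byte 2: 0xB8 = 10111000 (10xxxxxx ✓), payload 111000.
Byte 3: 0x9B = 10011011 (10xxxxxx ✓), payload 011011.
Concatenate: 0000111000011011 = 0xE1B (16 bits → U+0E1B).

U+0E1B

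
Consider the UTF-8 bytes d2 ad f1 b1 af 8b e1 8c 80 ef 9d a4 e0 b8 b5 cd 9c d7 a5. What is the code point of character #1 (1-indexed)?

Offset 0: leading byte 0xD2 = 11010010 → 2-byte char #1 = D2 AD.
Leading byte 0xD2 = 11010010 matches 110xxxxx → 2-byte sequence.
Byte 1: 0xD2 = 11010010, payload 10010 (5 bits).
Byte 2: 0xAD = 10101101 (10xxxxxx ✓), payload 101101.
Concatenate: 10010101101 = 0x4AD (11 bits → U+04AD).

U+04AD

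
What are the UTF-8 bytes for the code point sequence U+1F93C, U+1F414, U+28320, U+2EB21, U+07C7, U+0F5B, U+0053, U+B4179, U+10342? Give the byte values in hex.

U+1F93C: 4-byte form → F0 9F A4 BC.
U+1F414: 4-byte form → F0 9F 90 94.
U+28320: 4-byte form → F0 A8 8C A0.
U+2EB21: 4-byte form → F0 AE AC A1.
U+07C7: 2-byte form → DF 87.
U+0F5B: 3-byte form → E0 BD 9B.
U+0053: 1-byte form → 53.
U+B4179: 4-byte form → F2 B4 85 B9.
U+10342: 4-byte form → F0 90 8D 82.
Concatenated (30 bytes): F0 9F A4 BC F0 9F 90 94 F0 A8 8C A0 F0 AE AC A1 DF 87 E0 BD 9B 53 F2 B4 85 B9 F0 90 8D 82.

F0 9F A4 BC F0 9F 90 94 F0 A8 8C A0 F0 AE AC A1 DF 87 E0 BD 9B 53 F2 B4 85 B9 F0 90 8D 82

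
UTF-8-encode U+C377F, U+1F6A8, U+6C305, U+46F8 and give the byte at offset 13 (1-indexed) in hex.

0xE4

1-indexed offset 13 is 0-indexed offset 12.
U+C377F → 4-byte form F3 83 9D BF at offsets 0–3.
U+1F6A8 → 4-byte form F0 9F 9A A8 at offsets 4–7.
U+6C305 → 4-byte form F1 AC 8C 85 at offsets 8–11.
U+46F8 → 3-byte form E4 9B B8 at offsets 12–14.
Offset 12 falls in char 4's range; it's byte 1 of E4 9B B8 = 0xE4.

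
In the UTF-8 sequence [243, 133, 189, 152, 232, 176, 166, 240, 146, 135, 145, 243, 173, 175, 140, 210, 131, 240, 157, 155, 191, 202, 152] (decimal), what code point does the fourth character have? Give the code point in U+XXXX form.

U+EDBCC

Offset 0: leading byte 0xF3 = 11110011 → 4-byte char #1 = F3 85 BD 98.
Offset 4: leading byte 0xE8 = 11101000 → 3-byte char #2 = E8 B0 A6.
Offset 7: leading byte 0xF0 = 11110000 → 4-byte char #3 = F0 92 87 91.
Offset 11: leading byte 0xF3 = 11110011 → 4-byte char #4 = F3 AD AF 8C.
Leading byte 0xF3 = 11110011 matches 11110xxx → 4-byte sequence.
Byte 1: 0xF3 = 11110011, payload 011 (3 bits).
Byte 2: 0xAD = 10101101 (10xxxxxx ✓), payload 101101.
Byte 3: 0xAF = 10101111 (10xxxxxx ✓), payload 101111.
Byte 4: 0x8C = 10001100 (10xxxxxx ✓), payload 001100.
Concatenate: 011101101101111001100 = 0xEDBCC (21 bits → U+EDBCC).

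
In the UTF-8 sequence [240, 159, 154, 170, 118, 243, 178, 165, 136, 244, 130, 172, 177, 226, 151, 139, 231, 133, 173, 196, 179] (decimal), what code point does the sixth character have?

U+716D

Offset 0: leading byte 0xF0 = 11110000 → 4-byte char #1 = F0 9F 9A AA.
Offset 4: leading byte 0x76 = 01110110 → 1-byte char #2 = 76.
Offset 5: leading byte 0xF3 = 11110011 → 4-byte char #3 = F3 B2 A5 88.
Offset 9: leading byte 0xF4 = 11110100 → 4-byte char #4 = F4 82 AC B1.
Offset 13: leading byte 0xE2 = 11100010 → 3-byte char #5 = E2 97 8B.
Offset 16: leading byte 0xE7 = 11100111 → 3-byte char #6 = E7 85 AD.
Leading byte 0xE7 = 11100111 matches 1110xxxx → 3-byte sequence.
Byte 1: 0xE7 = 11100111, payload 0111 (4 bits).
Byte 2: 0x85 = 10000101 (10xxxxxx ✓), payload 000101.
Byte 3: 0xAD = 10101101 (10xxxxxx ✓), payload 101101.
Concatenate: 0111000101101101 = 0x716D (16 bits → U+716D).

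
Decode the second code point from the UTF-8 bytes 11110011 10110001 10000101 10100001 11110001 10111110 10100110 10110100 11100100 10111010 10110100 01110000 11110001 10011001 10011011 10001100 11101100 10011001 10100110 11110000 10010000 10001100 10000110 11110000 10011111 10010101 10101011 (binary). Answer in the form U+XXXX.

U+7E9B4

Offset 0: leading byte 0xF3 = 11110011 → 4-byte char #1 = F3 B1 85 A1.
Offset 4: leading byte 0xF1 = 11110001 → 4-byte char #2 = F1 BE A6 B4.
Leading byte 0xF1 = 11110001 matches 11110xxx → 4-byte sequence.
Byte 1: 0xF1 = 11110001, payload 001 (3 bits).
Byte 2: 0xBE = 10111110 (10xxxxxx ✓), payload 111110.
Byte 3: 0xA6 = 10100110 (10xxxxxx ✓), payload 100110.
Byte 4: 0xB4 = 10110100 (10xxxxxx ✓), payload 110100.
Concatenate: 001111110100110110100 = 0x7E9B4 (21 bits → U+7E9B4).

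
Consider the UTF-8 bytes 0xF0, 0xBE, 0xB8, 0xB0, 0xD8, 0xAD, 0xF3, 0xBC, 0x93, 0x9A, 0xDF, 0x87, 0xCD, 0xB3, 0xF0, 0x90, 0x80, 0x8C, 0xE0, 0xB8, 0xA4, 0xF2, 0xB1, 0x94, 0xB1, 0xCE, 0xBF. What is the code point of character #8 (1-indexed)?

U+B1531

Offset 0: leading byte 0xF0 = 11110000 → 4-byte char #1 = F0 BE B8 B0.
Offset 4: leading byte 0xD8 = 11011000 → 2-byte char #2 = D8 AD.
Offset 6: leading byte 0xF3 = 11110011 → 4-byte char #3 = F3 BC 93 9A.
Offset 10: leading byte 0xDF = 11011111 → 2-byte char #4 = DF 87.
Offset 12: leading byte 0xCD = 11001101 → 2-byte char #5 = CD B3.
Offset 14: leading byte 0xF0 = 11110000 → 4-byte char #6 = F0 90 80 8C.
Offset 18: leading byte 0xE0 = 11100000 → 3-byte char #7 = E0 B8 A4.
Offset 21: leading byte 0xF2 = 11110010 → 4-byte char #8 = F2 B1 94 B1.
Leading byte 0xF2 = 11110010 matches 11110xxx → 4-byte sequence.
Byte 1: 0xF2 = 11110010, payload 010 (3 bits).
Byte 2: 0xB1 = 10110001 (10xxxxxx ✓), payload 110001.
Byte 3: 0x94 = 10010100 (10xxxxxx ✓), payload 010100.
Byte 4: 0xB1 = 10110001 (10xxxxxx ✓), payload 110001.
Concatenate: 010110001010100110001 = 0xB1531 (21 bits → U+B1531).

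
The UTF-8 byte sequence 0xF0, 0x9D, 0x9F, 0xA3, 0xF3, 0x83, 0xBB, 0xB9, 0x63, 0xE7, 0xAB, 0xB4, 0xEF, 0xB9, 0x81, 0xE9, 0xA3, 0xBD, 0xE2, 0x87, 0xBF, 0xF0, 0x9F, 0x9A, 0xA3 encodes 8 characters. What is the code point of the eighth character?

U+1F6A3

Offset 0: leading byte 0xF0 = 11110000 → 4-byte char #1 = F0 9D 9F A3.
Offset 4: leading byte 0xF3 = 11110011 → 4-byte char #2 = F3 83 BB B9.
Offset 8: leading byte 0x63 = 01100011 → 1-byte char #3 = 63.
Offset 9: leading byte 0xE7 = 11100111 → 3-byte char #4 = E7 AB B4.
Offset 12: leading byte 0xEF = 11101111 → 3-byte char #5 = EF B9 81.
Offset 15: leading byte 0xE9 = 11101001 → 3-byte char #6 = E9 A3 BD.
Offset 18: leading byte 0xE2 = 11100010 → 3-byte char #7 = E2 87 BF.
Offset 21: leading byte 0xF0 = 11110000 → 4-byte char #8 = F0 9F 9A A3.
Leading byte 0xF0 = 11110000 matches 11110xxx → 4-byte sequence.
Byte 1: 0xF0 = 11110000, payload 000 (3 bits).
Byte 2: 0x9F = 10011111 (10xxxxxx ✓), payload 011111.
Byte 3: 0x9A = 10011010 (10xxxxxx ✓), payload 011010.
Byte 4: 0xA3 = 10100011 (10xxxxxx ✓), payload 100011.
Concatenate: 000011111011010100011 = 0x1F6A3 (21 bits → U+1F6A3).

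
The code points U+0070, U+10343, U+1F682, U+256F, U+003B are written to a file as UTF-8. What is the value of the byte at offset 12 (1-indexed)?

0xAF

1-indexed offset 12 is 0-indexed offset 11.
U+0070 → 1-byte form 70 at offsets 0–0.
U+10343 → 4-byte form F0 90 8D 83 at offsets 1–4.
U+1F682 → 4-byte form F0 9F 9A 82 at offsets 5–8.
U+256F → 3-byte form E2 95 AF at offsets 9–11.
Offset 11 falls in char 4's range; it's byte 3 of E2 95 AF = 0xAF.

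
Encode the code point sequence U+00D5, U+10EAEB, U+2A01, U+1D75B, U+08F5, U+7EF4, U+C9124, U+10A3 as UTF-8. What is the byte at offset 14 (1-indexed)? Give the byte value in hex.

0xE0

1-indexed offset 14 is 0-indexed offset 13.
U+00D5 → 2-byte form C3 95 at offsets 0–1.
U+10EAEB → 4-byte form F4 8E AB AB at offsets 2–5.
U+2A01 → 3-byte form E2 A8 81 at offsets 6–8.
U+1D75B → 4-byte form F0 9D 9D 9B at offsets 9–12.
U+08F5 → 3-byte form E0 A3 B5 at offsets 13–15.
Offset 13 falls in char 5's range; it's byte 1 of E0 A3 B5 = 0xE0.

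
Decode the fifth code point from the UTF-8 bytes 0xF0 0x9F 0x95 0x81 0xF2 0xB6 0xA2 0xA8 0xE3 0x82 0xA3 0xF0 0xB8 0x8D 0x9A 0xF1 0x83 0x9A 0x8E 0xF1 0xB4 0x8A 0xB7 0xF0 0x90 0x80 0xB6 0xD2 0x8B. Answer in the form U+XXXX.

U+4368E

Offset 0: leading byte 0xF0 = 11110000 → 4-byte char #1 = F0 9F 95 81.
Offset 4: leading byte 0xF2 = 11110010 → 4-byte char #2 = F2 B6 A2 A8.
Offset 8: leading byte 0xE3 = 11100011 → 3-byte char #3 = E3 82 A3.
Offset 11: leading byte 0xF0 = 11110000 → 4-byte char #4 = F0 B8 8D 9A.
Offset 15: leading byte 0xF1 = 11110001 → 4-byte char #5 = F1 83 9A 8E.
Leading byte 0xF1 = 11110001 matches 11110xxx → 4-byte sequence.
Byte 1: 0xF1 = 11110001, payload 001 (3 bits).
Byte 2: 0x83 = 10000011 (10xxxxxx ✓), payload 000011.
Byte 3: 0x9A = 10011010 (10xxxxxx ✓), payload 011010.
Byte 4: 0x8E = 10001110 (10xxxxxx ✓), payload 001110.
Concatenate: 001000011011010001110 = 0x4368E (21 bits → U+4368E).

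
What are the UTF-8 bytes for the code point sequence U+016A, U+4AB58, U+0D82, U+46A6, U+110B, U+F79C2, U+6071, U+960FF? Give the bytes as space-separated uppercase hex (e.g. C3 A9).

C5 AA F1 8A AD 98 E0 B6 82 E4 9A A6 E1 84 8B F3 B7 A7 82 E6 81 B1 F2 96 83 BF

U+016A: 2-byte form → C5 AA.
U+4AB58: 4-byte form → F1 8A AD 98.
U+0D82: 3-byte form → E0 B6 82.
U+46A6: 3-byte form → E4 9A A6.
U+110B: 3-byte form → E1 84 8B.
U+F79C2: 4-byte form → F3 B7 A7 82.
U+6071: 3-byte form → E6 81 B1.
U+960FF: 4-byte form → F2 96 83 BF.
Concatenated (26 bytes): C5 AA F1 8A AD 98 E0 B6 82 E4 9A A6 E1 84 8B F3 B7 A7 82 E6 81 B1 F2 96 83 BF.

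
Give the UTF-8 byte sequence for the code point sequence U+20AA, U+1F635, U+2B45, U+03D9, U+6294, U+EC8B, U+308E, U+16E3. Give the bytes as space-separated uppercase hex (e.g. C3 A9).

U+20AA: 3-byte form → E2 82 AA.
U+1F635: 4-byte form → F0 9F 98 B5.
U+2B45: 3-byte form → E2 AD 85.
U+03D9: 2-byte form → CF 99.
U+6294: 3-byte form → E6 8A 94.
U+EC8B: 3-byte form → EE B2 8B.
U+308E: 3-byte form → E3 82 8E.
U+16E3: 3-byte form → E1 9B A3.
Concatenated (24 bytes): E2 82 AA F0 9F 98 B5 E2 AD 85 CF 99 E6 8A 94 EE B2 8B E3 82 8E E1 9B A3.

E2 82 AA F0 9F 98 B5 E2 AD 85 CF 99 E6 8A 94 EE B2 8B E3 82 8E E1 9B A3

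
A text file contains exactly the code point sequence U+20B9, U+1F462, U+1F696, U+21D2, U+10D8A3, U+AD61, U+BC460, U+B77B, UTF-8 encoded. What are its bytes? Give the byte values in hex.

E2 82 B9 F0 9F 91 A2 F0 9F 9A 96 E2 87 92 F4 8D A2 A3 EA B5 A1 F2 BC 91 A0 EB 9D BB

U+20B9: 3-byte form → E2 82 B9.
U+1F462: 4-byte form → F0 9F 91 A2.
U+1F696: 4-byte form → F0 9F 9A 96.
U+21D2: 3-byte form → E2 87 92.
U+10D8A3: 4-byte form → F4 8D A2 A3.
U+AD61: 3-byte form → EA B5 A1.
U+BC460: 4-byte form → F2 BC 91 A0.
U+B77B: 3-byte form → EB 9D BB.
Concatenated (28 bytes): E2 82 B9 F0 9F 91 A2 F0 9F 9A 96 E2 87 92 F4 8D A2 A3 EA B5 A1 F2 BC 91 A0 EB 9D BB.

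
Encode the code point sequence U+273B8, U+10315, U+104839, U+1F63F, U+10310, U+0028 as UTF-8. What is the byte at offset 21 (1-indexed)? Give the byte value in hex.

0x28

1-indexed offset 21 is 0-indexed offset 20.
U+273B8 → 4-byte form F0 A7 8E B8 at offsets 0–3.
U+10315 → 4-byte form F0 90 8C 95 at offsets 4–7.
U+104839 → 4-byte form F4 84 A0 B9 at offsets 8–11.
U+1F63F → 4-byte form F0 9F 98 BF at offsets 12–15.
U+10310 → 4-byte form F0 90 8C 90 at offsets 16–19.
U+0028 → 1-byte form 28 at offsets 20–20.
Offset 20 falls in char 6's range; it's byte 1 of 28 = 0x28.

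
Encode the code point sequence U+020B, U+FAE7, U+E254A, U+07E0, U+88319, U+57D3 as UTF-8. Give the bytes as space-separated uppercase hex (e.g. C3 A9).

U+020B: 2-byte form → C8 8B.
U+FAE7: 3-byte form → EF AB A7.
U+E254A: 4-byte form → F3 A2 95 8A.
U+07E0: 2-byte form → DF A0.
U+88319: 4-byte form → F2 88 8C 99.
U+57D3: 3-byte form → E5 9F 93.
Concatenated (18 bytes): C8 8B EF AB A7 F3 A2 95 8A DF A0 F2 88 8C 99 E5 9F 93.

C8 8B EF AB A7 F3 A2 95 8A DF A0 F2 88 8C 99 E5 9F 93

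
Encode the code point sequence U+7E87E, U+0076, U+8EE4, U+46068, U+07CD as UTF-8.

U+7E87E: 4-byte form → F1 BE A1 BE.
U+0076: 1-byte form → 76.
U+8EE4: 3-byte form → E8 BB A4.
U+46068: 4-byte form → F1 86 81 A8.
U+07CD: 2-byte form → DF 8D.
Concatenated (14 bytes): F1 BE A1 BE 76 E8 BB A4 F1 86 81 A8 DF 8D.

F1 BE A1 BE 76 E8 BB A4 F1 86 81 A8 DF 8D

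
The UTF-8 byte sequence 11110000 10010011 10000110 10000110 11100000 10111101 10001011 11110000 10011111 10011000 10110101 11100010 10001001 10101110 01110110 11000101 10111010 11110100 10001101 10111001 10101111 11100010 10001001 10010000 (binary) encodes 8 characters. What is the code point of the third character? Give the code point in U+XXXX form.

U+1F635

Offset 0: leading byte 0xF0 = 11110000 → 4-byte char #1 = F0 93 86 86.
Offset 4: leading byte 0xE0 = 11100000 → 3-byte char #2 = E0 BD 8B.
Offset 7: leading byte 0xF0 = 11110000 → 4-byte char #3 = F0 9F 98 B5.
Leading byte 0xF0 = 11110000 matches 11110xxx → 4-byte sequence.
Byte 1: 0xF0 = 11110000, payload 000 (3 bits).
Byte 2: 0x9F = 10011111 (10xxxxxx ✓), payload 011111.
Byte 3: 0x98 = 10011000 (10xxxxxx ✓), payload 011000.
Byte 4: 0xB5 = 10110101 (10xxxxxx ✓), payload 110101.
Concatenate: 000011111011000110101 = 0x1F635 (21 bits → U+1F635).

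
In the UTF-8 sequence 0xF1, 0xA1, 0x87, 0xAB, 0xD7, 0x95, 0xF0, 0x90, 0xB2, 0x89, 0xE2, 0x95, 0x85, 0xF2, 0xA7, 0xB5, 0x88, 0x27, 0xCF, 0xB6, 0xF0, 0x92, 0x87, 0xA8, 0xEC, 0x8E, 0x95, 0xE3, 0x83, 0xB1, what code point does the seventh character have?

Offset 0: leading byte 0xF1 = 11110001 → 4-byte char #1 = F1 A1 87 AB.
Offset 4: leading byte 0xD7 = 11010111 → 2-byte char #2 = D7 95.
Offset 6: leading byte 0xF0 = 11110000 → 4-byte char #3 = F0 90 B2 89.
Offset 10: leading byte 0xE2 = 11100010 → 3-byte char #4 = E2 95 85.
Offset 13: leading byte 0xF2 = 11110010 → 4-byte char #5 = F2 A7 B5 88.
Offset 17: leading byte 0x27 = 00100111 → 1-byte char #6 = 27.
Offset 18: leading byte 0xCF = 11001111 → 2-byte char #7 = CF B6.
Leading byte 0xCF = 11001111 matches 110xxxxx → 2-byte sequence.
Byte 1: 0xCF = 11001111, payload 01111 (5 bits).
Byte 2: 0xB6 = 10110110 (10xxxxxx ✓), payload 110110.
Concatenate: 01111110110 = 0x3F6 (11 bits → U+03F6).

U+03F6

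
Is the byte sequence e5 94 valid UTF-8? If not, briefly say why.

Leading byte 0xE5 = 11100101 → 3-byte form, but only 2 bytes are present.

invalid (sequence truncated)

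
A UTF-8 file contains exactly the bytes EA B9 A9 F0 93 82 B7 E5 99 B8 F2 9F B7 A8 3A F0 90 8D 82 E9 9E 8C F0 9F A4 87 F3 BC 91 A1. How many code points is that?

Byte at offset 0: 0xEA = 11101010 → 3-byte char (#1). Advance 3.
Byte at offset 3: 0xF0 = 11110000 → 4-byte char (#2). Advance 4.
Byte at offset 7: 0xE5 = 11100101 → 3-byte char (#3). Advance 3.
Byte at offset 10: 0xF2 = 11110010 → 4-byte char (#4). Advance 4.
Byte at offset 14: 0x3A = 00111010 → 1-byte char (#5). Advance 1.
Byte at offset 15: 0xF0 = 11110000 → 4-byte char (#6). Advance 4.
Byte at offset 19: 0xE9 = 11101001 → 3-byte char (#7). Advance 3.
Byte at offset 22: 0xF0 = 11110000 → 4-byte char (#8). Advance 4.
Byte at offset 26: 0xF3 = 11110011 → 4-byte char (#9). Advance 4.
Reached end at offset 30 after 9 code points.

9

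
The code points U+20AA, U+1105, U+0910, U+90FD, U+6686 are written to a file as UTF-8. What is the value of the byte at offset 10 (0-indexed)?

U+20AA → 3-byte form E2 82 AA at offsets 0–2.
U+1105 → 3-byte form E1 84 85 at offsets 3–5.
U+0910 → 3-byte form E0 A4 90 at offsets 6–8.
U+90FD → 3-byte form E9 83 BD at offsets 9–11.
Offset 10 falls in char 4's range; it's byte 2 of E9 83 BD = 0x83.

0x83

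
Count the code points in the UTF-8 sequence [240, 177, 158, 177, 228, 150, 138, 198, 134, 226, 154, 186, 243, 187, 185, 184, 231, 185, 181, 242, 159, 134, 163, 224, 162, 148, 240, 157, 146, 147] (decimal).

Byte at offset 0: 0xF0 = 11110000 → 4-byte char (#1). Advance 4.
Byte at offset 4: 0xE4 = 11100100 → 3-byte char (#2). Advance 3.
Byte at offset 7: 0xC6 = 11000110 → 2-byte char (#3). Advance 2.
Byte at offset 9: 0xE2 = 11100010 → 3-byte char (#4). Advance 3.
Byte at offset 12: 0xF3 = 11110011 → 4-byte char (#5). Advance 4.
Byte at offset 16: 0xE7 = 11100111 → 3-byte char (#6). Advance 3.
Byte at offset 19: 0xF2 = 11110010 → 4-byte char (#7). Advance 4.
Byte at offset 23: 0xE0 = 11100000 → 3-byte char (#8). Advance 3.
Byte at offset 26: 0xF0 = 11110000 → 4-byte char (#9). Advance 4.
Reached end at offset 30 after 9 code points.

9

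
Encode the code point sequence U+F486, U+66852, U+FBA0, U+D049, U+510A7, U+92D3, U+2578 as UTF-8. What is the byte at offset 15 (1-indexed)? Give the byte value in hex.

0x91

1-indexed offset 15 is 0-indexed offset 14.
U+F486 → 3-byte form EF 92 86 at offsets 0–2.
U+66852 → 4-byte form F1 A6 A1 92 at offsets 3–6.
U+FBA0 → 3-byte form EF AE A0 at offsets 7–9.
U+D049 → 3-byte form ED 81 89 at offsets 10–12.
U+510A7 → 4-byte form F1 91 82 A7 at offsets 13–16.
Offset 14 falls in char 5's range; it's byte 2 of F1 91 82 A7 = 0x91.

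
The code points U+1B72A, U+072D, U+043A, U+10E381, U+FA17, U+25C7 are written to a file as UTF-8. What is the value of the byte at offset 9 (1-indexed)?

0xF4

1-indexed offset 9 is 0-indexed offset 8.
U+1B72A → 4-byte form F0 9B 9C AA at offsets 0–3.
U+072D → 2-byte form DC AD at offsets 4–5.
U+043A → 2-byte form D0 BA at offsets 6–7.
U+10E381 → 4-byte form F4 8E 8E 81 at offsets 8–11.
Offset 8 falls in char 4's range; it's byte 1 of F4 8E 8E 81 = 0xF4.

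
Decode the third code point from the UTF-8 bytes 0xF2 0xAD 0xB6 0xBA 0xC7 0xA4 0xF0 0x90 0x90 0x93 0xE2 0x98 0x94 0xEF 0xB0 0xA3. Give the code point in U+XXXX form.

U+10413

Offset 0: leading byte 0xF2 = 11110010 → 4-byte char #1 = F2 AD B6 BA.
Offset 4: leading byte 0xC7 = 11000111 → 2-byte char #2 = C7 A4.
Offset 6: leading byte 0xF0 = 11110000 → 4-byte char #3 = F0 90 90 93.
Leading byte 0xF0 = 11110000 matches 11110xxx → 4-byte sequence.
Byte 1: 0xF0 = 11110000, payload 000 (3 bits).
Byte 2: 0x90 = 10010000 (10xxxxxx ✓), payload 010000.
Byte 3: 0x90 = 10010000 (10xxxxxx ✓), payload 010000.
Byte 4: 0x93 = 10010011 (10xxxxxx ✓), payload 010011.
Concatenate: 000010000010000010011 = 0x10413 (21 bits → U+10413).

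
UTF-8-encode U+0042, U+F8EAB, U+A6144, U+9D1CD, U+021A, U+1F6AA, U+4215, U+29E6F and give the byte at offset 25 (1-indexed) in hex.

0xB9

1-indexed offset 25 is 0-indexed offset 24.
U+0042 → 1-byte form 42 at offsets 0–0.
U+F8EAB → 4-byte form F3 B8 BA AB at offsets 1–4.
U+A6144 → 4-byte form F2 A6 85 84 at offsets 5–8.
U+9D1CD → 4-byte form F2 9D 87 8D at offsets 9–12.
U+021A → 2-byte form C8 9A at offsets 13–14.
U+1F6AA → 4-byte form F0 9F 9A AA at offsets 15–18.
U+4215 → 3-byte form E4 88 95 at offsets 19–21.
U+29E6F → 4-byte form F0 A9 B9 AF at offsets 22–25.
Offset 24 falls in char 8's range; it's byte 3 of F0 A9 B9 AF = 0xB9.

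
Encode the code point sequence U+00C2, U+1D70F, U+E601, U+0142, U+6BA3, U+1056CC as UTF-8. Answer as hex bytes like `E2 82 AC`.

U+00C2: 2-byte form → C3 82.
U+1D70F: 4-byte form → F0 9D 9C 8F.
U+E601: 3-byte form → EE 98 81.
U+0142: 2-byte form → C5 82.
U+6BA3: 3-byte form → E6 AE A3.
U+1056CC: 4-byte form → F4 85 9B 8C.
Concatenated (18 bytes): C3 82 F0 9D 9C 8F EE 98 81 C5 82 E6 AE A3 F4 85 9B 8C.

C3 82 F0 9D 9C 8F EE 98 81 C5 82 E6 AE A3 F4 85 9B 8C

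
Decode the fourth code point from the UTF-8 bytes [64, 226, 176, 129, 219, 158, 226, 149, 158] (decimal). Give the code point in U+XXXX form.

U+255E

Offset 0: leading byte 0x40 = 01000000 → 1-byte char #1 = 40.
Offset 1: leading byte 0xE2 = 11100010 → 3-byte char #2 = E2 B0 81.
Offset 4: leading byte 0xDB = 11011011 → 2-byte char #3 = DB 9E.
Offset 6: leading byte 0xE2 = 11100010 → 3-byte char #4 = E2 95 9E.
Leading byte 0xE2 = 11100010 matches 1110xxxx → 3-byte sequence.
Byte 1: 0xE2 = 11100010, payload 0010 (4 bits).
Byte 2: 0x95 = 10010101 (10xxxxxx ✓), payload 010101.
Byte 3: 0x9E = 10011110 (10xxxxxx ✓), payload 011110.
Concatenate: 0010010101011110 = 0x255E (16 bits → U+255E).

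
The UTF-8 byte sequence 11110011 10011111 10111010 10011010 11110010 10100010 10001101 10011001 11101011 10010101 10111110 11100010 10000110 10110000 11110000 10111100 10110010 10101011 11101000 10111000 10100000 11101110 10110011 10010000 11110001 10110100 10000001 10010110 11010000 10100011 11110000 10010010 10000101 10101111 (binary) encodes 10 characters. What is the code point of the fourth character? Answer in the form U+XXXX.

U+21B0

Offset 0: leading byte 0xF3 = 11110011 → 4-byte char #1 = F3 9F BA 9A.
Offset 4: leading byte 0xF2 = 11110010 → 4-byte char #2 = F2 A2 8D 99.
Offset 8: leading byte 0xEB = 11101011 → 3-byte char #3 = EB 95 BE.
Offset 11: leading byte 0xE2 = 11100010 → 3-byte char #4 = E2 86 B0.
Leading byte 0xE2 = 11100010 matches 1110xxxx → 3-byte sequence.
Byte 1: 0xE2 = 11100010, payload 0010 (4 bits).
Byte 2: 0x86 = 10000110 (10xxxxxx ✓), payload 000110.
Byte 3: 0xB0 = 10110000 (10xxxxxx ✓), payload 110000.
Concatenate: 0010000110110000 = 0x21B0 (16 bits → U+21B0).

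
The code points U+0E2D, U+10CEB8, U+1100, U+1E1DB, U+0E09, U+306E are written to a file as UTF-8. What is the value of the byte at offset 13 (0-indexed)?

U+0E2D → 3-byte form E0 B8 AD at offsets 0–2.
U+10CEB8 → 4-byte form F4 8C BA B8 at offsets 3–6.
U+1100 → 3-byte form E1 84 80 at offsets 7–9.
U+1E1DB → 4-byte form F0 9E 87 9B at offsets 10–13.
Offset 13 falls in char 4's range; it's byte 4 of F0 9E 87 9B = 0x9B.

0x9B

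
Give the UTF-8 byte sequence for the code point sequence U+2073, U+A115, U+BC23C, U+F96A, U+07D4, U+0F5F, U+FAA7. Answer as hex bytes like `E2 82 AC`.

E2 81 B3 EA 84 95 F2 BC 88 BC EF A5 AA DF 94 E0 BD 9F EF AA A7

U+2073: 3-byte form → E2 81 B3.
U+A115: 3-byte form → EA 84 95.
U+BC23C: 4-byte form → F2 BC 88 BC.
U+F96A: 3-byte form → EF A5 AA.
U+07D4: 2-byte form → DF 94.
U+0F5F: 3-byte form → E0 BD 9F.
U+FAA7: 3-byte form → EF AA A7.
Concatenated (21 bytes): E2 81 B3 EA 84 95 F2 BC 88 BC EF A5 AA DF 94 E0 BD 9F EF AA A7.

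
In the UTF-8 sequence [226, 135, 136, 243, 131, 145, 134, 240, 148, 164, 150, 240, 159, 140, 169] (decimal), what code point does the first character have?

Offset 0: leading byte 0xE2 = 11100010 → 3-byte char #1 = E2 87 88.
Leading byte 0xE2 = 11100010 matches 1110xxxx → 3-byte sequence.
Byte 1: 0xE2 = 11100010, payload 0010 (4 bits).
Byte 2: 0x87 = 10000111 (10xxxxxx ✓), payload 000111.
Byte 3: 0x88 = 10001000 (10xxxxxx ✓), payload 001000.
Concatenate: 0010000111001000 = 0x21C8 (16 bits → U+21C8).

U+21C8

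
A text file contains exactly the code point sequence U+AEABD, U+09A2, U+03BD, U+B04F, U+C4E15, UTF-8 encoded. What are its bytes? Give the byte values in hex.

F2 AE AA BD E0 A6 A2 CE BD EB 81 8F F3 84 B8 95

U+AEABD: 4-byte form → F2 AE AA BD.
U+09A2: 3-byte form → E0 A6 A2.
U+03BD: 2-byte form → CE BD.
U+B04F: 3-byte form → EB 81 8F.
U+C4E15: 4-byte form → F3 84 B8 95.
Concatenated (16 bytes): F2 AE AA BD E0 A6 A2 CE BD EB 81 8F F3 84 B8 95.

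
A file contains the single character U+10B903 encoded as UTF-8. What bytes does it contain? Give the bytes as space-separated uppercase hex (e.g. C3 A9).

U+10B903 = 0x10B903 = 1095939 decimal. In range U+10000–U+10FFFF → 4-byte form: 11110xxx 10xxxxxx 10xxxxxx 10xxxxxx.
Binary (21 bits): 100001011100100000011.
Split 3+6+6+6: 100 | 001011 | 100100 | 000011.
Byte 1: 11110100 = 0xF4.
Byte 2: 10001011 = 0x8B.
Byte 3: 10100100 = 0xA4.
Byte 4: 10000011 = 0x83.

F4 8B A4 83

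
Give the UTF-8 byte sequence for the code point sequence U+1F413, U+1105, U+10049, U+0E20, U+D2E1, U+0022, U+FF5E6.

U+1F413: 4-byte form → F0 9F 90 93.
U+1105: 3-byte form → E1 84 85.
U+10049: 4-byte form → F0 90 81 89.
U+0E20: 3-byte form → E0 B8 A0.
U+D2E1: 3-byte form → ED 8B A1.
U+0022: 1-byte form → 22.
U+FF5E6: 4-byte form → F3 BF 97 A6.
Concatenated (22 bytes): F0 9F 90 93 E1 84 85 F0 90 81 89 E0 B8 A0 ED 8B A1 22 F3 BF 97 A6.

F0 9F 90 93 E1 84 85 F0 90 81 89 E0 B8 A0 ED 8B A1 22 F3 BF 97 A6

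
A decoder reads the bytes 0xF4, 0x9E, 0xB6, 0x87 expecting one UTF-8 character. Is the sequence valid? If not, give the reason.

invalid (encodes a value above U+10FFFF)

Leading byte 0xF4 = 11110100 → 4-byte form.
Payload = 0x11ED87, which exceeds U+10FFFF, the maximum Unicode code point. (Leading bytes F5–FF, or F4 followed by ≥ 0x90, are invalid.)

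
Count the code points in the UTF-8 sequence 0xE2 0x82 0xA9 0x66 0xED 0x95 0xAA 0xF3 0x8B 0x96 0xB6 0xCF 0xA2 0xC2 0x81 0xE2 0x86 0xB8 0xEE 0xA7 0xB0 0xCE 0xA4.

Byte at offset 0: 0xE2 = 11100010 → 3-byte char (#1). Advance 3.
Byte at offset 3: 0x66 = 01100110 → 1-byte char (#2). Advance 1.
Byte at offset 4: 0xED = 11101101 → 3-byte char (#3). Advance 3.
Byte at offset 7: 0xF3 = 11110011 → 4-byte char (#4). Advance 4.
Byte at offset 11: 0xCF = 11001111 → 2-byte char (#5). Advance 2.
Byte at offset 13: 0xC2 = 11000010 → 2-byte char (#6). Advance 2.
Byte at offset 15: 0xE2 = 11100010 → 3-byte char (#7). Advance 3.
Byte at offset 18: 0xEE = 11101110 → 3-byte char (#8). Advance 3.
Byte at offset 21: 0xCE = 11001110 → 2-byte char (#9). Advance 2.
Reached end at offset 23 after 9 code points.

9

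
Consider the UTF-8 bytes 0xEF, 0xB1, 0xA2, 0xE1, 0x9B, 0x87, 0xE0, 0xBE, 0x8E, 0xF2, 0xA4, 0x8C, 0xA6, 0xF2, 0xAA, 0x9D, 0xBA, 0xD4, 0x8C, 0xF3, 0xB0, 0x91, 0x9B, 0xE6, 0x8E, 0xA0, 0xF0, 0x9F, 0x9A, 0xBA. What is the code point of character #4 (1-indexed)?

Offset 0: leading byte 0xEF = 11101111 → 3-byte char #1 = EF B1 A2.
Offset 3: leading byte 0xE1 = 11100001 → 3-byte char #2 = E1 9B 87.
Offset 6: leading byte 0xE0 = 11100000 → 3-byte char #3 = E0 BE 8E.
Offset 9: leading byte 0xF2 = 11110010 → 4-byte char #4 = F2 A4 8C A6.
Leading byte 0xF2 = 11110010 matches 11110xxx → 4-byte sequence.
Byte 1: 0xF2 = 11110010, payload 010 (3 bits).
Byte 2: 0xA4 = 10100100 (10xxxxxx ✓), payload 100100.
Byte 3: 0x8C = 10001100 (10xxxxxx ✓), payload 001100.
Byte 4: 0xA6 = 10100110 (10xxxxxx ✓), payload 100110.
Concatenate: 010100100001100100110 = 0xA4326 (21 bits → U+A4326).

U+A4326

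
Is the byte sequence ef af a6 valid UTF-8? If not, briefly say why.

valid

Leading byte 0xEF = 11101111 → 3-byte form.
Continuation bytes 0xAF=10101111, 0xA6=10100110 all match 10xxxxxx.
Decoded value 0xFBE6 is ≥ 0x800 (shortest form) and not a surrogate.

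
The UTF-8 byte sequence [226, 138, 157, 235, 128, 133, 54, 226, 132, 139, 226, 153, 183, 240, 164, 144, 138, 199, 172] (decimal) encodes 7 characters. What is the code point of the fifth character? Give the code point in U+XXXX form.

Offset 0: leading byte 0xE2 = 11100010 → 3-byte char #1 = E2 8A 9D.
Offset 3: leading byte 0xEB = 11101011 → 3-byte char #2 = EB 80 85.
Offset 6: leading byte 0x36 = 00110110 → 1-byte char #3 = 36.
Offset 7: leading byte 0xE2 = 11100010 → 3-byte char #4 = E2 84 8B.
Offset 10: leading byte 0xE2 = 11100010 → 3-byte char #5 = E2 99 B7.
Leading byte 0xE2 = 11100010 matches 1110xxxx → 3-byte sequence.
Byte 1: 0xE2 = 11100010, payload 0010 (4 bits).
Byte 2: 0x99 = 10011001 (10xxxxxx ✓), payload 011001.
Byte 3: 0xB7 = 10110111 (10xxxxxx ✓), payload 110111.
Concatenate: 0010011001110111 = 0x2677 (16 bits → U+2677).

U+2677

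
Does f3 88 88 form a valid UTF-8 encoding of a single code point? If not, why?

invalid (sequence truncated)

Leading byte 0xF3 = 11110011 → 4-byte form, but only 3 bytes are present.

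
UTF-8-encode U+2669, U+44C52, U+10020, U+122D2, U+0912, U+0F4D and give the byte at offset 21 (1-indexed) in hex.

1-indexed offset 21 is 0-indexed offset 20.
U+2669 → 3-byte form E2 99 A9 at offsets 0–2.
U+44C52 → 4-byte form F1 84 B1 92 at offsets 3–6.
U+10020 → 4-byte form F0 90 80 A0 at offsets 7–10.
U+122D2 → 4-byte form F0 92 8B 92 at offsets 11–14.
U+0912 → 3-byte form E0 A4 92 at offsets 15–17.
U+0F4D → 3-byte form E0 BD 8D at offsets 18–20.
Offset 20 falls in char 6's range; it's byte 3 of E0 BD 8D = 0x8D.

0x8D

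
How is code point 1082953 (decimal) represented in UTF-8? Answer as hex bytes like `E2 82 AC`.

F4 88 99 89

U+108649 = 0x108649 = 1082953 decimal. In range U+10000–U+10FFFF → 4-byte form: 11110xxx 10xxxxxx 10xxxxxx 10xxxxxx.
Binary (21 bits): 100001000011001001001.
Split 3+6+6+6: 100 | 001000 | 011001 | 001001.
Byte 1: 11110100 = 0xF4.
Byte 2: 10001000 = 0x88.
Byte 3: 10011001 = 0x99.
Byte 4: 10001001 = 0x89.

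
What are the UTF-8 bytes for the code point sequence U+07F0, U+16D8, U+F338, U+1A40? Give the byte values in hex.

U+07F0: 2-byte form → DF B0.
U+16D8: 3-byte form → E1 9B 98.
U+F338: 3-byte form → EF 8C B8.
U+1A40: 3-byte form → E1 A9 80.
Concatenated (11 bytes): DF B0 E1 9B 98 EF 8C B8 E1 A9 80.

DF B0 E1 9B 98 EF 8C B8 E1 A9 80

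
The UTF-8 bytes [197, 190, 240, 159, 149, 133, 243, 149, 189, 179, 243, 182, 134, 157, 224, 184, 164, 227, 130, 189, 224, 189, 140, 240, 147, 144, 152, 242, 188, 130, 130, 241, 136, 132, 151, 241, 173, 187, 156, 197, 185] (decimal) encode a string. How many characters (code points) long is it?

12

Byte at offset 0: 0xC5 = 11000101 → 2-byte char (#1). Advance 2.
Byte at offset 2: 0xF0 = 11110000 → 4-byte char (#2). Advance 4.
Byte at offset 6: 0xF3 = 11110011 → 4-byte char (#3). Advance 4.
Byte at offset 10: 0xF3 = 11110011 → 4-byte char (#4). Advance 4.
Byte at offset 14: 0xE0 = 11100000 → 3-byte char (#5). Advance 3.
Byte at offset 17: 0xE3 = 11100011 → 3-byte char (#6). Advance 3.
Byte at offset 20: 0xE0 = 11100000 → 3-byte char (#7). Advance 3.
Byte at offset 23: 0xF0 = 11110000 → 4-byte char (#8). Advance 4.
Byte at offset 27: 0xF2 = 11110010 → 4-byte char (#9). Advance 4.
Byte at offset 31: 0xF1 = 11110001 → 4-byte char (#10). Advance 4.
Byte at offset 35: 0xF1 = 11110001 → 4-byte char (#11). Advance 4.
Byte at offset 39: 0xC5 = 11000101 → 2-byte char (#12). Advance 2.
Reached end at offset 41 after 12 code points.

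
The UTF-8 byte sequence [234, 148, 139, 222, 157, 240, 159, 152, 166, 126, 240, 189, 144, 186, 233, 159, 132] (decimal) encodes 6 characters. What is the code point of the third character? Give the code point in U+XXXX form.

Offset 0: leading byte 0xEA = 11101010 → 3-byte char #1 = EA 94 8B.
Offset 3: leading byte 0xDE = 11011110 → 2-byte char #2 = DE 9D.
Offset 5: leading byte 0xF0 = 11110000 → 4-byte char #3 = F0 9F 98 A6.
Leading byte 0xF0 = 11110000 matches 11110xxx → 4-byte sequence.
Byte 1: 0xF0 = 11110000, payload 000 (3 bits).
Byte 2: 0x9F = 10011111 (10xxxxxx ✓), payload 011111.
Byte 3: 0x98 = 10011000 (10xxxxxx ✓), payload 011000.
Byte 4: 0xA6 = 10100110 (10xxxxxx ✓), payload 100110.
Concatenate: 000011111011000100110 = 0x1F626 (21 bits → U+1F626).

U+1F626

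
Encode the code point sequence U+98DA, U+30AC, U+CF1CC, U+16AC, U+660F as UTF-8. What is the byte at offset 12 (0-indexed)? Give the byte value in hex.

U+98DA → 3-byte form E9 A3 9A at offsets 0–2.
U+30AC → 3-byte form E3 82 AC at offsets 3–5.
U+CF1CC → 4-byte form F3 8F 87 8C at offsets 6–9.
U+16AC → 3-byte form E1 9A AC at offsets 10–12.
Offset 12 falls in char 4's range; it's byte 3 of E1 9A AC = 0xAC.

0xAC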